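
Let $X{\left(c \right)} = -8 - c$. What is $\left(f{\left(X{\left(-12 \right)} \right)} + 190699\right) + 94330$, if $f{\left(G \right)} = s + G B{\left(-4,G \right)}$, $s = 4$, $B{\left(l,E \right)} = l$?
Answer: $285017$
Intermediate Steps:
$f{\left(G \right)} = 4 - 4 G$ ($f{\left(G \right)} = 4 + G \left(-4\right) = 4 - 4 G$)
$\left(f{\left(X{\left(-12 \right)} \right)} + 190699\right) + 94330 = \left(\left(4 - 4 \left(-8 - -12\right)\right) + 190699\right) + 94330 = \left(\left(4 - 4 \left(-8 + 12\right)\right) + 190699\right) + 94330 = \left(\left(4 - 16\right) + 190699\right) + 94330 = \left(-12 + 190699\right) + 94330 = 190687 + 94330 = 285017$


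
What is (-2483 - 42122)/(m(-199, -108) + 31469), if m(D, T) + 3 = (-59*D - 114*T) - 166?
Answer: -44605/55353 ≈ -0.80583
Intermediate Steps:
m(D, T) = -169 - 114*T - 59*D (m(D, T) = -3 + ((-59*D - 114*T) - 166) = -3 + ((-114*T - 59*D) - 166) = -3 + (-166 - 114*T - 59*D) = -169 - 114*T - 59*D)
(-2483 - 42122)/(m(-199, -108) + 31469) = (-2483 - 42122)/((-169 - 114*(-108) - 59*(-199)) + 31469) = -44605/((-169 + 12312 + 11741) + 31469) = -44605/(23884 + 31469) = -44605/55353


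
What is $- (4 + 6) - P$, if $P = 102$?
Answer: $-112$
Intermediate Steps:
$- (4 + 6) - P = - (4 + 6) - 102 = \left(-1\right) 10 - 102 = -10 - 102 = -112$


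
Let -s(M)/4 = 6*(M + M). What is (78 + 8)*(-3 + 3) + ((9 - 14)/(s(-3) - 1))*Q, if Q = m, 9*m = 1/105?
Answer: -1/27027 ≈ -3.7000e-5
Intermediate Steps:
s(M) = -48*M (s(M) = -24*(M + M) = -24*2*M = -48*M)
m = 1/945 (m = (⅑)/105 = (⅑)*(1/105) = 1/945 ≈ 0.0010582)
Q = 1/945 ≈ 0.0010582
(78 + 8)*(-3 + 3) + ((9 - 14)/(s(-3) - 1))*Q = (78 + 8)*(-3 + 3) + ((9 - 14)/(-48*(-3) - 1))*(1/945) = 86*0 - 5/(144 - 1)*(1/945) = 0 - 5/143*(1/945) = 0 - 5*1/143*(1/945) = 0 - 5/143*1/945 = 0 - 1/27027 = -1/27027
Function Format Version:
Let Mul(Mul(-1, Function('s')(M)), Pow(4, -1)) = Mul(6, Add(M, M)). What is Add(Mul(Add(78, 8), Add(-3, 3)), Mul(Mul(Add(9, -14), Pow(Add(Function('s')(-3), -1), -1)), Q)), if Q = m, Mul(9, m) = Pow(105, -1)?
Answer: Rational(-1, 27027) ≈ -3.7000e-5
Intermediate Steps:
Function('s')(M) = Mul(-48, M) (Function('s')(M) = Mul(-4, Mul(6, Add(M, M))) = Mul(-4, Mul(6, Mul(2, M))) = Mul(-4, Mul(12, M)) = Mul(-48, M))
m = Rational(1, 945) (m = Mul(Rational(1, 9), Pow(105, -1)) = Mul(Rational(1, 9), Rational(1, 105)) = Rational(1, 945) ≈ 0.0010582)
Q = Rational(1, 945) ≈ 0.0010582
Add(Mul(Add(78, 8), Add(-3, 3)), Mul(Mul(Add(9, -14), Pow(Add(Function('s')(-3), -1), -1)), Q)) = Add(Mul(Add(78, 8), Add(-3, 3)), Mul(Mul(Add(9, -14), Pow(Add(Mul(-48, -3), -1), -1)), Rational(1, 945))) = Add(Mul(86, 0), Mul(Mul(-5, Pow(Add(144, -1), -1)), Rational(1, 945))) = Add(0, Mul(Mul(-5, Pow(143, -1)), Rational(1, 945))) = Add(0, Mul(Mul(-5, Rational(1, 143)), Rational(1, 945))) = Add(0, Mul(Rational(-5, 143), Rational(1, 945))) = Add(0, Rational(-1, 27027)) = Rational(-1, 27027)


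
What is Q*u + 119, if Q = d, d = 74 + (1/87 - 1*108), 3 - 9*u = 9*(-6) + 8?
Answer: -51716/783 ≈ -66.049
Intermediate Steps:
u = 49/9 (u = ⅓ - (9*(-6) + 8)/9 = ⅓ - (-54 + 8)/9 = ⅓ - ⅑*(-46) = ⅓ + 46/9 = 49/9 ≈ 5.4444)
d = -2957/87 (d = 74 + (1/87 - 108) = 74 - 9395/87 = -2957/87 ≈ -33.989)
Q = -2957/87 ≈ -33.989
Q*u + 119 = -2957/87*49/9 + 119 = -144893/783 + 119 = -51716/783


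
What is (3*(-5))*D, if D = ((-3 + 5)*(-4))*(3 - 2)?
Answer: 120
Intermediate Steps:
D = -8 (D = (2*(-4))*1 = -8*1 = -8)
(3*(-5))*D = (3*(-5))*(-8) = -15*(-8) = 120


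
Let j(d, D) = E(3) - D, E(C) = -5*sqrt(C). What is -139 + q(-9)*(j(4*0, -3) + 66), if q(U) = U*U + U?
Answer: 4829 - 360*sqrt(3) ≈ 4205.5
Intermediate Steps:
q(U) = U + U**2 (q(U) = U**2 + U = U + U**2)
j(d, D) = -D - 5*sqrt(3) (j(d, D) = -5*sqrt(3) - D = -D - 5*sqrt(3))
-139 + q(-9)*(j(4*0, -3) + 66) = -139 + (-9*(1 - 9))*((-1*(-3) - 5*sqrt(3)) + 66) = -139 + (-9*(-8))*((3 - 5*sqrt(3)) + 66) = -139 + 72*(69 - 5*sqrt(3)) = -139 + (4968 - 360*sqrt(3)) = 4829 - 360*sqrt(3)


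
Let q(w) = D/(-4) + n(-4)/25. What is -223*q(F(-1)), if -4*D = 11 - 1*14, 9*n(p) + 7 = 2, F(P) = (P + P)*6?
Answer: 33673/720 ≈ 46.768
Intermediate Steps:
F(P) = 12*P (F(P) = (2*P)*6 = 12*P)
n(p) = -5/9 (n(p) = -7/9 + (⅑)*2 = -7/9 + 2/9 = -5/9)
D = ¾ (D = -(11 - 1*14)/4 = -(11 - 14)/4 = -¼*(-3) = ¾ ≈ 0.75000)
q(w) = -151/720 (q(w) = (¾)/(-4) - 5/9/25 = (¾)*(-¼) - 5/9*1/25 = -3/16 - 1/45 = -151/720)
-223*q(F(-1)) = -223*(-151/720) = 33673/720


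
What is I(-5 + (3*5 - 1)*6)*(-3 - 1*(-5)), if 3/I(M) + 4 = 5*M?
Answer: 6/391 ≈ 0.015345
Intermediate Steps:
I(M) = 3/(-4 + 5*M)
I(-5 + (3*5 - 1)*6)*(-3 - 1*(-5)) = (3/(-4 + 5*(-5 + (3*5 - 1)*6)))*(-3 - 1*(-5)) = (3/(-4 + 5*(-5 + (15 - 1)*6)))*(-3 + 5) = (3/(-4 + 5*(-5 + 14*6)))*2 = (3/(-4 + 5*(-5 + 84)))*2 = (3/(-4 + 5*79))*2 = (3/(-4 + 395))*2 = (3/391)*2 = 6/391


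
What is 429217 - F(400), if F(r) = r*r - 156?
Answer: 269373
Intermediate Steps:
F(r) = -156 + r**2 (F(r) = r**2 - 156 = -156 + r**2)
429217 - F(400) = 429217 - (-156 + 400**2) = 429217 - (-156 + 160000) = 429217 - 1*159844 = 429217 - 159844 = 269373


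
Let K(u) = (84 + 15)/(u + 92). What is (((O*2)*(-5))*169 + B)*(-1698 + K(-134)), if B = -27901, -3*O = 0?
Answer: 664183305/14 ≈ 4.7442e+7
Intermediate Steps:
O = 0 (O = -1/3*0 = 0)
K(u) = 99/(92 + u)
(((O*2)*(-5))*169 + B)*(-1698 + K(-134)) = (((0*2)*(-5))*169 - 27901)*(-1698 + 99/(92 - 134)) = ((0*(-5))*169 - 27901)*(-1698 + 99/(-42)) = (0*169 - 27901)*(-1698 + 99*(-1/42)) = (0 - 27901)*(-1698 - 33/14) = -27901*(-23805/14) = 664183305/14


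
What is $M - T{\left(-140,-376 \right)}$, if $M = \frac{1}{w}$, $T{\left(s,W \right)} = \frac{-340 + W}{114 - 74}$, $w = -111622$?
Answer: $\frac{4995082}{279055} \approx 17.9$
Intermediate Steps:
$T{\left(s,W \right)} = - \frac{17}{2} + \frac{W}{40}$ ($T{\left(s,W \right)} = \frac{-340 + W}{40} = \left(-340 + W\right) \frac{1}{40} = - \frac{17}{2} + \frac{W}{40}$)
$M = - \frac{1}{111622}$ ($M = \frac{1}{-111622} = - \frac{1}{111622} \approx -8.9588 \cdot 10^{-6}$)
$M - T{\left(-140,-376 \right)} = - \frac{1}{111622} - \left(- \frac{17}{2} + \frac{1}{40} \left(-376\right)\right) = - \frac{1}{111622} - \left(- \frac{17}{2} - \frac{47}{5}\right) = - \frac{1}{111622} - - \frac{179}{10} = - \frac{1}{111622} + \frac{179}{10} = \frac{4995082}{279055}$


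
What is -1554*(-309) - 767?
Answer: 479419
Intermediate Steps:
-1554*(-309) - 767 = 480186 - 767 = 479419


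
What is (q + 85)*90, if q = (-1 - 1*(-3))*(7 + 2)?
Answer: 9270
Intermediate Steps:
q = 18 (q = (-1 + 3)*9 = 2*9 = 18)
(q + 85)*90 = (18 + 85)*90 = 103*90 = 9270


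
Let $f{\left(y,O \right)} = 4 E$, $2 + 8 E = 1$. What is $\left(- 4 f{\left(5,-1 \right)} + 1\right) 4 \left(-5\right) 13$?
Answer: $-780$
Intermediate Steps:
$E = - \frac{1}{8}$ ($E = - \frac{1}{4} + \frac{1}{8} \cdot 1 = - \frac{1}{4} + \frac{1}{8} = - \frac{1}{8} \approx -0.125$)
$f{\left(y,O \right)} = - \frac{1}{2}$ ($f{\left(y,O \right)} = 4 \left(- \frac{1}{8}\right) = - \frac{1}{2}$)
$\left(- 4 f{\left(5,-1 \right)} + 1\right) 4 \left(-5\right) 13 = \left(\left(-4\right) \left(- \frac{1}{2}\right) + 1\right) 4 \left(-5\right) 13 = \left(2 + 1\right) \left(\left(-20\right) 13\right) = 3 \left(-260\right) = -780$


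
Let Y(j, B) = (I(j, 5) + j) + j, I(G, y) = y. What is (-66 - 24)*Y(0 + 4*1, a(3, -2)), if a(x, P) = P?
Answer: -1170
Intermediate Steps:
Y(j, B) = 5 + 2*j (Y(j, B) = (5 + j) + j = 5 + 2*j)
(-66 - 24)*Y(0 + 4*1, a(3, -2)) = (-66 - 24)*(5 + 2*(0 + 4*1)) = -90*(5 + 2*(0 + 4)) = -90*(5 + 2*4) = -90*(5 + 8) = -90*13 = -1170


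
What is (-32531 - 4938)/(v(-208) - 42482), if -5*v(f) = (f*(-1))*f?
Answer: 187345/169146 ≈ 1.1076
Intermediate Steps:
v(f) = f²/5 (v(f) = -f*(-1)*f/5 = -(-f)*f/5 = -(-1)*f²/5 = f²/5)
(-32531 - 4938)/(v(-208) - 42482) = (-32531 - 4938)/((⅕)*(-208)² - 42482) = -37469/((⅕)*43264 - 42482) = -37469/(43264/5 - 42482) = -37469/(-169146/5) = -37469*(-5/169146) = 187345/169146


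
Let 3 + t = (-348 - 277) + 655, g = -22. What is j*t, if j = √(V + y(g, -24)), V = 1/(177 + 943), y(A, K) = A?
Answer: 27*I*√1724730/280 ≈ 126.64*I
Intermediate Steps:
V = 1/1120 ≈ 0.00089286
t = 27 (t = -3 + ((-348 - 277) + 655) = -3 + (-625 + 655) = -3 + 30 = 27)
j = I*√1724730/280 (j = √(1/1120 - 22) = √(-24639/1120) = I*√1724730/280 ≈ 4.6903*I)
j*t = (I*√1724730/280)*27 = 27*I*√1724730/280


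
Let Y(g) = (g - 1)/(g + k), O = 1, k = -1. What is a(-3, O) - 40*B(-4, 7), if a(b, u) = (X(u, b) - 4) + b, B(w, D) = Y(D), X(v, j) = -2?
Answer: -49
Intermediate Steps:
Y(g) = 1 (Y(g) = (g - 1)/(g - 1) = (-1 + g)/(-1 + g) = 1)
B(w, D) = 1
a(b, u) = -6 + b (a(b, u) = (-2 - 4) + b = -6 + b)
a(-3, O) - 40*B(-4, 7) = (-6 - 3) - 40*1 = -9 - 40 = -49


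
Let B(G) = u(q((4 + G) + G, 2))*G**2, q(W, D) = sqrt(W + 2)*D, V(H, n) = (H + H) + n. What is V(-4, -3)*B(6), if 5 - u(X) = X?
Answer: -1980 + 2376*sqrt(2) ≈ 1380.2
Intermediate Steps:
V(H, n) = n + 2*H (V(H, n) = 2*H + n = n + 2*H)
q(W, D) = D*sqrt(2 + W) (q(W, D) = sqrt(2 + W)*D = D*sqrt(2 + W))
u(X) = 5 - X
B(G) = G**2*(5 - 2*sqrt(6 + 2*G)) (B(G) = (5 - 2*sqrt(2 + ((4 + G) + G)))*G**2 = (5 - 2*sqrt(2 + (4 + 2*G)))*G**2 = (5 - 2*sqrt(6 + 2*G))*G**2 = G**2*(5 - 2*sqrt(6 + 2*G)))
V(-4, -3)*B(6) = (-3 + 2*(-4))*(6**2*(5 - 2*sqrt(6 + 2*6))) = (-3 - 8)*(36*(5 - 2*sqrt(6 + 12))) = -396*(5 - 6*sqrt(2)) = -11*(180 - 216*sqrt(2)) = -1980 + 2376*sqrt(2)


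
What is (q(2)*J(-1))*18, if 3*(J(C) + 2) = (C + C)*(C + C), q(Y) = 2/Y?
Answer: -12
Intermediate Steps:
J(C) = -2 + 4*C²/3 (J(C) = -2 + ((C + C)*(C + C))/3 = -2 + ((2*C)*(2*C))/3 = -2 + (4*C²)/3 = -2 + 4*C²/3)
(q(2)*J(-1))*18 = ((2/2)*(-2 + (4/3)*(-1)²))*18 = ((2*(½))*(-2 + (4/3)*1))*18 = (1*(-2 + 4/3))*18 = (1*(-⅔))*18 = -⅔*18 = -12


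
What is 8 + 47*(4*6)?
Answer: 1136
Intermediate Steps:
8 + 47*(4*6) = 8 + 47*24 = 8 + 1128 = 1136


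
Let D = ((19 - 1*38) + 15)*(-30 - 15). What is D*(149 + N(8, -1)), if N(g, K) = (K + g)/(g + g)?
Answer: 107595/4 ≈ 26899.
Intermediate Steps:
N(g, K) = (K + g)/(2*g) (N(g, K) = (K + g)/((2*g)) = (K + g)*(1/(2*g)) = (K + g)/(2*g))
D = 180 (D = ((19 - 38) + 15)*(-45) = (-19 + 15)*(-45) = -4*(-45) = 180)
D*(149 + N(8, -1)) = 180*(149 + (1/2)*(-1 + 8)/8) = 180*(149 + (1/2)*(1/8)*7) = 180*(149 + 7/16) = 180*(2391/16) = 107595/4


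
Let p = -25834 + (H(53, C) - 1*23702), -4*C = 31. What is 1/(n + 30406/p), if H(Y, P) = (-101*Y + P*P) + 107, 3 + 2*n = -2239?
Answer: -875551/981979167 ≈ -0.00089162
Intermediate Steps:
n = -1121 (n = -3/2 + (½)*(-2239) = -3/2 - 2239/2 = -1121)
C = -31/4 (C = -¼*31 = -31/4 ≈ -7.7500)
H(Y, P) = 107 + P² - 101*Y (H(Y, P) = (-101*Y + P²) + 107 = (P² - 101*Y) + 107 = 107 + P² - 101*Y)
p = -875551/16 (p = -25834 + ((107 + (-31/4)² - 101*53) - 1*23702) = -25834 + ((107 + 961/16 - 5353) - 23702) = -25834 + (-82975/16 - 23702) = -25834 - 462207/16 = -875551/16 ≈ -54722.)
1/(n + 30406/p) = 1/(-1121 + 30406/(-875551/16)) = 1/(-1121 + 30406*(-16/875551)) = 1/(-1121 - 486496/875551) = 1/(-981979167/875551) = -875551/981979167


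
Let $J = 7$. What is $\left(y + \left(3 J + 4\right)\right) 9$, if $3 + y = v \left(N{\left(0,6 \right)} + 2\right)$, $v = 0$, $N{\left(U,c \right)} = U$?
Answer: $198$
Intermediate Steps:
$y = -3$ ($y = -3 + 0 \left(0 + 2\right) = -3 + 0 \cdot 2 = -3 + 0 = -3$)
$\left(y + \left(3 J + 4\right)\right) 9 = \left(-3 + \left(3 \cdot 7 + 4\right)\right) 9 = \left(-3 + \left(21 + 4\right)\right) 9 = \left(-3 + 25\right) 9 = 22 \cdot 9 = 198$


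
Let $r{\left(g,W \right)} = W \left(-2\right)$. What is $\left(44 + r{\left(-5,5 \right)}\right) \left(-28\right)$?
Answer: $-952$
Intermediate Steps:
$r{\left(g,W \right)} = - 2 W$
$\left(44 + r{\left(-5,5 \right)}\right) \left(-28\right) = \left(44 - 10\right) \left(-28\right) = 34 \left(-28\right) = -952$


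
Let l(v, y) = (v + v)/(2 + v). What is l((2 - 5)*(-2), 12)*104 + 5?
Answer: 161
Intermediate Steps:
l(v, y) = 2*v/(2 + v) (l(v, y) = (2*v)/(2 + v) = 2*v/(2 + v))
l((2 - 5)*(-2), 12)*104 + 5 = (2*((2 - 5)*(-2))/(2 + (2 - 5)*(-2)))*104 + 5 = (2*(-3*(-2))/(2 - 3*(-2)))*104 + 5 = (2*6/(2 + 6))*104 + 5 = (2*6/8)*104 + 5 = (2*6*(⅛))*104 + 5 = (3/2)*104 + 5 = 156 + 5 = 161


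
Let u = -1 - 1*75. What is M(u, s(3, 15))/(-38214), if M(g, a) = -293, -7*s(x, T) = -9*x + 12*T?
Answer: 293/38214 ≈ 0.0076673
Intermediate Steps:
s(x, T) = -12*T/7 + 9*x/7 (s(x, T) = -(-9*x + 12*T)/7 = -12*T/7 + 9*x/7)
u = -76 (u = -1 - 75 = -76)
M(u, s(3, 15))/(-38214) = -293/(-38214) = -293*(-1/38214) = 293/38214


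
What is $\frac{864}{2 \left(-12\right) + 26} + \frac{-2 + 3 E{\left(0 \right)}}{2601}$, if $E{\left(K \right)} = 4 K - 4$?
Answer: $\frac{1123618}{2601} \approx 431.99$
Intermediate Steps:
$E{\left(K \right)} = -4 + 4 K$
$\frac{864}{2 \left(-12\right) + 26} + \frac{-2 + 3 E{\left(0 \right)}}{2601} = \frac{864}{2 \left(-12\right) + 26} + \frac{-2 + 3 \left(-4 + 4 \cdot 0\right)}{2601} = \frac{864}{-24 + 26} + \left(-2 + 3 \left(-4 + 0\right)\right) \frac{1}{2601} = \frac{864}{2} + \left(-2 + 3 \left(-4\right)\right) \frac{1}{2601} = 864 \cdot \frac{1}{2} + \left(-2 - 12\right) \frac{1}{2601} = 432 - \frac{14}{2601} = \frac{1123618}{2601}$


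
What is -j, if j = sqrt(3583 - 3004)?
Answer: -sqrt(579) ≈ -24.062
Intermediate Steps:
j = sqrt(579) ≈ 24.062
-j = -sqrt(579)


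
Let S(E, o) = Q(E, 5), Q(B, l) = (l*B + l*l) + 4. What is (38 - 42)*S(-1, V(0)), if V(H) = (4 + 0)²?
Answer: -96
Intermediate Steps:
Q(B, l) = 4 + l² + B*l (Q(B, l) = (B*l + l²) + 4 = (l² + B*l) + 4 = 4 + l² + B*l)
V(H) = 16 (V(H) = 4² = 16)
S(E, o) = 29 + 5*E (S(E, o) = 4 + 5² + E*5 = 4 + 25 + 5*E = 29 + 5*E)
(38 - 42)*S(-1, V(0)) = (38 - 42)*(29 + 5*(-1)) = -4*(29 - 5) = -4*24 = -96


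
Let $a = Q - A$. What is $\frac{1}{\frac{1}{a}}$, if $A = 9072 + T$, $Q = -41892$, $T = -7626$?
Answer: $-43338$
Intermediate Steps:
$A = 1446$ ($A = 9072 - 7626 = 1446$)
$a = -43338$ ($a = -41892 - 1446 = -43338$)
$\frac{1}{\frac{1}{a}} = \frac{1}{\frac{1}{-43338}} = \frac{1}{- \frac{1}{43338}} = -43338$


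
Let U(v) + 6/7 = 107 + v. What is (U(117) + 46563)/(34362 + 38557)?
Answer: 29773/46403 ≈ 0.64162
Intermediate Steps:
U(v) = 743/7 + v (U(v) = -6/7 + (107 + v) = 743/7 + v)
(U(117) + 46563)/(34362 + 38557) = ((743/7 + 117) + 46563)/(34362 + 38557) = (1562/7 + 46563)/72919 = (327503/7)*(1/72919) = 29773/46403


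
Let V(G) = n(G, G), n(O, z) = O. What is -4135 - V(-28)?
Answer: -4107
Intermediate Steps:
V(G) = G
-4135 - V(-28) = -4135 - 1*(-28) = -4135 + 28 = -4107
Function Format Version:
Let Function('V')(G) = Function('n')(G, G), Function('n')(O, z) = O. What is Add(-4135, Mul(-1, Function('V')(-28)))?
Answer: -4107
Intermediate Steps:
Function('V')(G) = G
Add(-4135, Mul(-1, Function('V')(-28))) = Add(-4135, Mul(-1, -28)) = Add(-4135, 28) = -4107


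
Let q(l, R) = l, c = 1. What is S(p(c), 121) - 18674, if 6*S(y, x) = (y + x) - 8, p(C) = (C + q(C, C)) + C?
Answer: -55964/3 ≈ -18655.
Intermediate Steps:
p(C) = 3*C (p(C) = (C + C) + C = 2*C + C = 3*C)
S(y, x) = -4/3 + x/6 + y/6 (S(y, x) = ((y + x) - 8)/6 = ((x + y) - 8)/6 = (-8 + x + y)/6 = -4/3 + x/6 + y/6)
S(p(c), 121) - 18674 = (-4/3 + (1/6)*121 + (3*1)/6) - 18674 = (-4/3 + 121/6 + (1/6)*3) - 18674 = (-4/3 + 121/6 + 1/2) - 18674 = 58/3 - 18674 = -55964/3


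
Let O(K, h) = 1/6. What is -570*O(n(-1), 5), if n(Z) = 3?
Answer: -95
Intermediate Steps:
O(K, h) = ⅙
-570*O(n(-1), 5) = -570*⅙ = -95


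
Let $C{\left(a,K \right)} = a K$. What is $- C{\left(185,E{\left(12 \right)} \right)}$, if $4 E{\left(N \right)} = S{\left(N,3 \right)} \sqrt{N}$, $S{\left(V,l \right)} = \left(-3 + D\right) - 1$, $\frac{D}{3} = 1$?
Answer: $\frac{185 \sqrt{3}}{2} \approx 160.21$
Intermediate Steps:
$D = 3$ ($D = 3 \cdot 1 = 3$)
$S{\left(V,l \right)} = -1$ ($S{\left(V,l \right)} = \left(-3 + 3\right) - 1 = 0 - 1 = -1$)
$E{\left(N \right)} = - \frac{\sqrt{N}}{4}$ ($E{\left(N \right)} = \frac{\left(-1\right) \sqrt{N}}{4} = - \frac{\sqrt{N}}{4}$)
$C{\left(a,K \right)} = K a$
$- C{\left(185,E{\left(12 \right)} \right)} = - - \frac{\sqrt{12}}{4} \cdot 185 = - - \frac{2 \sqrt{3}}{4} \cdot 185 = - - \frac{\sqrt{3}}{2} \cdot 185 = - \frac{\left(-185\right) \sqrt{3}}{2} = \frac{185 \sqrt{3}}{2}$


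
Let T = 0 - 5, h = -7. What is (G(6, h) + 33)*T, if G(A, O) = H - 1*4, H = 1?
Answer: -150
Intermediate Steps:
T = -5
G(A, O) = -3 (G(A, O) = 1 - 1*4 = 1 - 4 = -3)
(G(6, h) + 33)*T = (-3 + 33)*(-5) = 30*(-5) = -150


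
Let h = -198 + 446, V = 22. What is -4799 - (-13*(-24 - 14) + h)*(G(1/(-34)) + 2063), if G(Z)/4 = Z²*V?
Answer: -443788829/289 ≈ -1.5356e+6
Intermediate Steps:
h = 248
G(Z) = 88*Z² (G(Z) = 4*(Z²*22) = 4*(22*Z²) = 88*Z²)
-4799 - (-13*(-24 - 14) + h)*(G(1/(-34)) + 2063) = -4799 - (-13*(-24 - 14) + 248)*(88*(1/(-34))² + 2063) = -4799 - (-13*(-38) + 248)*(88*(-1/34)² + 2063) = -4799 - (494 + 248)*(88*(1/1156) + 2063) = -4799 - 742*(22/289 + 2063) = -4799 - 742*596229/289 = -4799 - 1*442401918/289 = -4799 - 442401918/289 = -443788829/289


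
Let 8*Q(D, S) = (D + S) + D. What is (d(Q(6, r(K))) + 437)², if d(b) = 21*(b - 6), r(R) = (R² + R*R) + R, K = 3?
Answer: 10118761/64 ≈ 1.5811e+5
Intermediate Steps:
r(R) = R + 2*R² (r(R) = (R² + R²) + R = 2*R² + R = R + 2*R²)
Q(D, S) = D/4 + S/8 (Q(D, S) = ((D + S) + D)/8 = (S + 2*D)/8 = D/4 + S/8)
d(b) = -126 + 21*b (d(b) = 21*(-6 + b) = -126 + 21*b)
(d(Q(6, r(K))) + 437)² = ((-126 + 21*((¼)*6 + (3*(1 + 2*3))/8)) + 437)² = ((-126 + 21*(3/2 + (3*(1 + 6))/8)) + 437)² = ((-126 + 21*(3/2 + (3*7)/8)) + 437)² = ((-126 + 21*(3/2 + (⅛)*21)) + 437)² = ((-126 + 21*(3/2 + 21/8)) + 437)² = ((-126 + 21*(33/8)) + 437)² = ((-126 + 693/8) + 437)² = (-315/8 + 437)² = (3181/8)² = 10118761/64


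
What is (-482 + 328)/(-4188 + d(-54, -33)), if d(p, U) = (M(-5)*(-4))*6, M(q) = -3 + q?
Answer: 77/1998 ≈ 0.038539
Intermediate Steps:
d(p, U) = 192 (d(p, U) = ((-3 - 5)*(-4))*6 = -8*(-4)*6 = 32*6 = 192)
(-482 + 328)/(-4188 + d(-54, -33)) = (-482 + 328)/(-4188 + 192) = -154/(-3996) = -154*(-1/3996) = 77/1998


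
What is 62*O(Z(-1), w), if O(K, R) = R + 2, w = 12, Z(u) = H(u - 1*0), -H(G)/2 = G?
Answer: 868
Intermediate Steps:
H(G) = -2*G
Z(u) = -2*u (Z(u) = -2*(u - 1*0) = -2*(u + 0) = -2*u)
O(K, R) = 2 + R
62*O(Z(-1), w) = 62*(2 + 12) = 62*14 = 868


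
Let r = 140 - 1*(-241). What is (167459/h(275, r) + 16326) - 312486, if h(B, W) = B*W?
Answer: -31029996541/104775 ≈ -2.9616e+5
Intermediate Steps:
r = 381 (r = 140 + 241 = 381)
(167459/h(275, r) + 16326) - 312486 = (167459/((275*381)) + 16326) - 312486 = (167459/104775 + 16326) - 312486 = 1710724109/104775 - 312486 = -31029996541/104775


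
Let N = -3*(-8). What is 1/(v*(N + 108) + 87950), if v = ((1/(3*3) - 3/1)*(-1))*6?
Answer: 1/90238 ≈ 1.1082e-5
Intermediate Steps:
N = 24
v = 52/3 (v = (((⅓)*(⅓) - 3*1)*(-1))*6 = ((⅑ - 3)*(-1))*6 = -26/9*(-1)*6 = (26/9)*6 = 52/3 ≈ 17.333)
1/(v*(N + 108) + 87950) = 1/(52*(24 + 108)/3 + 87950) = 1/((52/3)*132 + 87950) = 1/(2288 + 87950) = 1/90238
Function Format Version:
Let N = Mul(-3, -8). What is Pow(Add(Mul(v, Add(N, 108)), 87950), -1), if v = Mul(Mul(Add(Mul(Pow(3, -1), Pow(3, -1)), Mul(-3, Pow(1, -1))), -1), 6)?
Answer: Rational(1, 90238) ≈ 1.1082e-5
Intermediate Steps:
N = 24
v = Rational(52, 3) (v = Mul(Mul(Add(Mul(Rational(1, 3), Rational(1, 3)), Mul(-3, 1)), -1), 6) = Mul(Mul(Add(Rational(1, 9), -3), -1), 6) = Mul(Mul(Rational(-26, 9), -1), 6) = Mul(Rational(26, 9), 6) = Rational(52, 3) ≈ 17.333)
Pow(Add(Mul(v, Add(N, 108)), 87950), -1) = Pow(Add(Mul(Rational(52, 3), Add(24, 108)), 87950), -1) = Pow(Add(Mul(Rational(52, 3), 132), 87950), -1) = Pow(Add(2288, 87950), -1) = Pow(90238, -1) = Rational(1, 90238)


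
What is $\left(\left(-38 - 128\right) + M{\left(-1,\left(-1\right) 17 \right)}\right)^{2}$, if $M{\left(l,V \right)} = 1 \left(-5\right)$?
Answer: $29241$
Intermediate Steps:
$M{\left(l,V \right)} = -5$
$\left(\left(-38 - 128\right) + M{\left(-1,\left(-1\right) 17 \right)}\right)^{2} = \left(\left(-38 - 128\right) - 5\right)^{2} = \left(-166 - 5\right)^{2} = \left(-171\right)^{2} = 29241$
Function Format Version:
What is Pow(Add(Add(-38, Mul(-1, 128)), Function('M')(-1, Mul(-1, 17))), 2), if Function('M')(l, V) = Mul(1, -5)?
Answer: 29241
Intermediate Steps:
Function('M')(l, V) = -5
Pow(Add(Add(-38, Mul(-1, 128)), Function('M')(-1, Mul(-1, 17))), 2) = Pow(Add(Add(-38, Mul(-1, 128)), -5), 2) = Pow(Add(Add(-38, -128), -5), 2) = Pow(Add(-166, -5), 2) = Pow(-171, 2) = 29241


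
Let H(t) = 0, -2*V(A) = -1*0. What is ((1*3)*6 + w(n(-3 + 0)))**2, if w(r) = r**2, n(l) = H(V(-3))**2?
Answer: 324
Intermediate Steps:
V(A) = 0 (V(A) = -(-1)*0/2 = -1/2*0 = 0)
n(l) = 0 (n(l) = 0**2 = 0)
((1*3)*6 + w(n(-3 + 0)))**2 = ((1*3)*6 + 0**2)**2 = (3*6 + 0)**2 = (18 + 0)**2 = 18**2 = 324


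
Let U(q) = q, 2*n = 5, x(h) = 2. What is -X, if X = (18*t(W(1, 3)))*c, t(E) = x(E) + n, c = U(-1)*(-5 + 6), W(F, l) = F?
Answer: 81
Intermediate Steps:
n = 5/2 (n = (½)*5 = 5/2 ≈ 2.5000)
c = -1 (c = -(-5 + 6) = -1*1 = -1)
t(E) = 9/2 (t(E) = 2 + 5/2 = 9/2)
X = -81 (X = (18*(9/2))*(-1) = 81*(-1) = -81)
-X = -1*(-81) = 81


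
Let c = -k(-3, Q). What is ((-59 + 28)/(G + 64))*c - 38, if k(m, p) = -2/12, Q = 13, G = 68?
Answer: -30127/792 ≈ -38.039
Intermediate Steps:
k(m, p) = -⅙ (k(m, p) = -2*1/12 = -⅙)
c = ⅙ (c = -1*(-⅙) = ⅙ ≈ 0.16667)
((-59 + 28)/(G + 64))*c - 38 = ((-59 + 28)/(68 + 64))*(⅙) - 38 = -31/132*(⅙) - 38 = -31*1/132*(⅙) - 38 = -31/132*⅙ - 38 = -31/792 - 38 = -30127/792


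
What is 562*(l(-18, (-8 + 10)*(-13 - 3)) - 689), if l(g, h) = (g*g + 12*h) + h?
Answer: -438922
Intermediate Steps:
l(g, h) = g² + 13*h (l(g, h) = (g² + 12*h) + h = g² + 13*h)
562*(l(-18, (-8 + 10)*(-13 - 3)) - 689) = 562*(((-18)² + 13*((-8 + 10)*(-13 - 3))) - 689) = 562*((324 + 13*(2*(-16))) - 689) = 562*((324 + 13*(-32)) - 689) = 562*((324 - 416) - 689) = 562*(-92 - 689) = 562*(-781) = -438922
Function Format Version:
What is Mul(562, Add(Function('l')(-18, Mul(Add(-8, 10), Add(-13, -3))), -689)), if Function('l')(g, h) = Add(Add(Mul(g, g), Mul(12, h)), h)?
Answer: -438922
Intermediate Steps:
Function('l')(g, h) = Add(Pow(g, 2), Mul(13, h)) (Function('l')(g, h) = Add(Add(Pow(g, 2), Mul(12, h)), h) = Add(Pow(g, 2), Mul(13, h)))
Mul(562, Add(Function('l')(-18, Mul(Add(-8, 10), Add(-13, -3))), -689)) = Mul(562, Add(Add(Pow(-18, 2), Mul(13, Mul(Add(-8, 10), Add(-13, -3)))), -689)) = Mul(562, Add(Add(324, Mul(13, Mul(2, -16))), -689)) = Mul(562, Add(Add(324, Mul(13, -32)), -689)) = Mul(562, Add(Add(324, -416), -689)) = Mul(562, Add(-92, -689)) = Mul(562, -781) = -438922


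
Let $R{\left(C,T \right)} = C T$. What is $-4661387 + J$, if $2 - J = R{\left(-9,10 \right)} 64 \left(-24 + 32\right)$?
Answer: $-4615305$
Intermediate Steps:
$J = 46082$ ($J = 2 - \left(-9\right) 10 \cdot 64 \left(-24 + 32\right) = 2 - - 90 \cdot 64 \cdot 8 = 2 - \left(-90\right) 512 = 2 - -46080 = 2 + 46080 = 46082$)
$-4661387 + J = -4661387 + 46082 = -4615305$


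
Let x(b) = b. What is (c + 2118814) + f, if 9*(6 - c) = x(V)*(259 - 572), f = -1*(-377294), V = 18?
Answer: 2496740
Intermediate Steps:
f = 377294
c = 632 (c = 6 - 2*(259 - 572) = 6 - 2*(-313) = 6 - ⅑*(-5634) = 6 + 626 = 632)
(c + 2118814) + f = (632 + 2118814) + 377294 = 2119446 + 377294 = 2496740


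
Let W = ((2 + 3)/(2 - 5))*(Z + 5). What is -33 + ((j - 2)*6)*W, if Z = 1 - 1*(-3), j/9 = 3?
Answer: -2283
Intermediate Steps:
j = 27 (j = 9*3 = 27)
Z = 4 (Z = 1 + 3 = 4)
W = -15 (W = ((2 + 3)/(2 - 5))*(4 + 5) = (5/(-3))*9 = (5*(-1/3))*9 = -5/3*9 = -15)
-33 + ((j - 2)*6)*W = -33 + ((27 - 2)*6)*(-15) = -33 + (25*6)*(-15) = -33 + 150*(-15) = -33 - 2250 = -2283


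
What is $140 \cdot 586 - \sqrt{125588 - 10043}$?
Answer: $82040 - \sqrt{115545} \approx 81700.0$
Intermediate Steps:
$140 \cdot 586 - \sqrt{125588 - 10043} = 82040 - \sqrt{115545}$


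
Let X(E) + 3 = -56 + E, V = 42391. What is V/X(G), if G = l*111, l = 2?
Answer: 42391/163 ≈ 260.07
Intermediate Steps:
G = 222 (G = 2*111 = 222)
X(E) = -59 + E (X(E) = -3 + (-56 + E) = -59 + E)
V/X(G) = 42391/(-59 + 222) = 42391/163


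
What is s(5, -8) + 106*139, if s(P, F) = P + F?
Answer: 14731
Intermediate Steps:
s(P, F) = F + P
s(5, -8) + 106*139 = (-8 + 5) + 106*139 = -3 + 14734 = 14731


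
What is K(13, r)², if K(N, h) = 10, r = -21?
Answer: 100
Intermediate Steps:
K(13, r)² = 10² = 100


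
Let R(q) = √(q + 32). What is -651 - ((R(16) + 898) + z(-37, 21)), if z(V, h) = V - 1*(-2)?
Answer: -1514 - 4*√3 ≈ -1520.9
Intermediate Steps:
z(V, h) = 2 + V (z(V, h) = V + 2 = 2 + V)
R(q) = √(32 + q)
-651 - ((R(16) + 898) + z(-37, 21)) = -651 - ((√(32 + 16) + 898) + (2 - 37)) = -651 - ((√48 + 898) - 35) = -651 - ((4*√3 + 898) - 35) = -651 - ((898 + 4*√3) - 35) = -651 - (863 + 4*√3) = -651 + (-863 - 4*√3) = -1514 - 4*√3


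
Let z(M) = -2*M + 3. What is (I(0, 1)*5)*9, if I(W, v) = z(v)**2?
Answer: 45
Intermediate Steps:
z(M) = 3 - 2*M
I(W, v) = (3 - 2*v)**2
(I(0, 1)*5)*9 = ((-3 + 2*1)**2*5)*9 = ((-3 + 2)**2*5)*9 = ((-1)**2*5)*9 = (1*5)*9 = 5*9 = 45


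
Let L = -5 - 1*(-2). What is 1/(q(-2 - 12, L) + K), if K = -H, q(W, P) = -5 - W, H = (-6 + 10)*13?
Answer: -1/43 ≈ -0.023256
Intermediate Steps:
L = -3 (L = -5 + 2 = -3)
H = 52 (H = 4*13 = 52)
K = -52 (K = -1*52 = -52)
1/(q(-2 - 12, L) + K) = 1/((-5 - (-2 - 12)) - 52) = 1/((-5 - 1*(-14)) - 52) = 1/((-5 + 14) - 52) = 1/(9 - 52) = 1/(-43) = -1/43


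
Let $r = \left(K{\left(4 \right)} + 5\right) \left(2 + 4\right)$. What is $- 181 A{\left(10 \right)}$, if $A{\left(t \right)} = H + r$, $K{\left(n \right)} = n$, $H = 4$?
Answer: $-10498$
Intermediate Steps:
$r = 54$ ($r = \left(4 + 5\right) \left(2 + 4\right) = 9 \cdot 6 = 54$)
$A{\left(t \right)} = 58$ ($A{\left(t \right)} = 4 + 54 = 58$)
$- 181 A{\left(10 \right)} = \left(-181\right) 58 = -10498$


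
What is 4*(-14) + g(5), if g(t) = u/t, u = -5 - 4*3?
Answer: -297/5 ≈ -59.400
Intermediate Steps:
u = -17 (u = -5 - 12 = -17)
g(t) = -17/t
4*(-14) + g(5) = 4*(-14) - 17/5 = -56 - 17*1/5 = -56 - 17/5 = -297/5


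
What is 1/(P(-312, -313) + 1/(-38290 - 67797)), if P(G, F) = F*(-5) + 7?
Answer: 106087/166768763 ≈ 0.00063613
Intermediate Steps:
P(G, F) = 7 - 5*F (P(G, F) = -5*F + 7 = 7 - 5*F)
1/(P(-312, -313) + 1/(-38290 - 67797)) = 1/((7 - 5*(-313)) + 1/(-38290 - 67797)) = 1/((7 + 1565) + 1/(-106087)) = 1/(1572 - 1/106087) = 1/(166768763/106087) = 106087/166768763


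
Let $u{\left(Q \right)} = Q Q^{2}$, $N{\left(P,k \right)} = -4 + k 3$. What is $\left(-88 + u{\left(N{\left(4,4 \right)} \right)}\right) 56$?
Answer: $23744$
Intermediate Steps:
$N{\left(P,k \right)} = -4 + 3 k$
$u{\left(Q \right)} = Q^{3}$
$\left(-88 + u{\left(N{\left(4,4 \right)} \right)}\right) 56 = \left(-88 + \left(-4 + 3 \cdot 4\right)^{3}\right) 56 = \left(-88 + \left(-4 + 12\right)^{3}\right) 56 = \left(-88 + 8^{3}\right) 56 = \left(-88 + 512\right) 56 = 424 \cdot 56 = 23744$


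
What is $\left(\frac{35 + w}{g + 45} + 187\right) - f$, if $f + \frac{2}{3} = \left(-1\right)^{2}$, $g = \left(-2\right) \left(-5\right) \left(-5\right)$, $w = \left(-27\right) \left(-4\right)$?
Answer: $\frac{2371}{15} \approx 158.07$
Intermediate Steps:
$w = 108$
$g = -50$ ($g = 10 \left(-5\right) = -50$)
$f = \frac{1}{3}$ ($f = - \frac{2}{3} + \left(-1\right)^{2} = - \frac{2}{3} + 1 = \frac{1}{3} \approx 0.33333$)
$\left(\frac{35 + w}{g + 45} + 187\right) - f = \left(\frac{35 + 108}{-50 + 45} + 187\right) - \frac{1}{3} = \left(\frac{143}{-5} + 187\right) - \frac{1}{3} = \left(143 \left(- \frac{1}{5}\right) + 187\right) - \frac{1}{3} = \left(- \frac{143}{5} + 187\right) - \frac{1}{3} = \frac{792}{5} - \frac{1}{3} = \frac{2371}{15}$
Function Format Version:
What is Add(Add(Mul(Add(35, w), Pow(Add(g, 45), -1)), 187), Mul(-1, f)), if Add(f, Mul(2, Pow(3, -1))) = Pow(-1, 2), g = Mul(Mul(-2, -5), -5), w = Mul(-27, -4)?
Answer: Rational(2371, 15) ≈ 158.07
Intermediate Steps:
w = 108
g = -50 (g = Mul(10, -5) = -50)
f = Rational(1, 3) (f = Add(Rational(-2, 3), Pow(-1, 2)) = Add(Rational(-2, 3), 1) = Rational(1, 3) ≈ 0.33333)
Add(Add(Mul(Add(35, w), Pow(Add(g, 45), -1)), 187), Mul(-1, f)) = Add(Add(Mul(Add(35, 108), Pow(Add(-50, 45), -1)), 187), Mul(-1, Rational(1, 3))) = Add(Add(Mul(143, Pow(-5, -1)), 187), Rational(-1, 3)) = Add(Add(Mul(143, Rational(-1, 5)), 187), Rational(-1, 3)) = Add(Add(Rational(-143, 5), 187), Rational(-1, 3)) = Add(Rational(792, 5), Rational(-1, 3)) = Rational(2371, 15)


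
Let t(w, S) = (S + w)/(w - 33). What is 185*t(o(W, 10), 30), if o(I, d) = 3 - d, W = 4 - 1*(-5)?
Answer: -851/8 ≈ -106.38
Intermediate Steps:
W = 9 (W = 4 + 5 = 9)
t(w, S) = (S + w)/(-33 + w)
185*t(o(W, 10), 30) = 185*((30 + (3 - 1*10))/(-33 + (3 - 1*10))) = 185*((30 + (3 - 10))/(-33 + (3 - 10))) = 185*((30 - 7)/(-33 - 7)) = 185*(23/(-40)) = 185*(-1/40*23) = 185*(-23/40) = -851/8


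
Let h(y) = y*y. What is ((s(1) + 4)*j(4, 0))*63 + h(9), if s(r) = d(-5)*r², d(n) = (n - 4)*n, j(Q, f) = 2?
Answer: 6255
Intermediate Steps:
d(n) = n*(-4 + n) (d(n) = (-4 + n)*n = n*(-4 + n))
h(y) = y²
s(r) = 45*r² (s(r) = (-5*(-4 - 5))*r² = (-5*(-9))*r² = 45*r²)
((s(1) + 4)*j(4, 0))*63 + h(9) = ((45*1² + 4)*2)*63 + 9² = ((45*1 + 4)*2)*63 + 81 = ((45 + 4)*2)*63 + 81 = (49*2)*63 + 81 = 98*63 + 81 = 6174 + 81 = 6255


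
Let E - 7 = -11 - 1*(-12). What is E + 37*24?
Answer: 896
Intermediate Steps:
E = 8 (E = 7 + (-11 - 1*(-12)) = 7 + (-11 + 12) = 7 + 1 = 8)
E + 37*24 = 8 + 37*24 = 8 + 888 = 896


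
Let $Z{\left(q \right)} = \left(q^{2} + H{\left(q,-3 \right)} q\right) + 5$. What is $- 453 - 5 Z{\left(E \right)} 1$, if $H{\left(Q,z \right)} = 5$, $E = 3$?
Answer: $65685$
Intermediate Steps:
$Z{\left(q \right)} = 5 + q^{2} + 5 q$ ($Z{\left(q \right)} = \left(q^{2} + 5 q\right) + 5 = 5 + q^{2} + 5 q$)
$- 453 - 5 Z{\left(E \right)} 1 = - 453 - 5 \left(5 + 3^{2} + 5 \cdot 3\right) 1 = - 453 - 5 \left(5 + 9 + 15\right) 1 = - 453 \left(-5\right) 29 \cdot 1 = - 453 \left(\left(-145\right) 1\right) = \left(-453\right) \left(-145\right) = 65685$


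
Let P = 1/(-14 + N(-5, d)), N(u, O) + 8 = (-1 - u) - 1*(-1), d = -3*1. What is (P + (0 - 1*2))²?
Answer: 1225/289 ≈ 4.2388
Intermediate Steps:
d = -3
N(u, O) = -8 - u (N(u, O) = -8 + ((-1 - u) - 1*(-1)) = -8 + ((-1 - u) + 1) = -8 - u)
P = -1/17 (P = 1/(-14 + (-8 - 1*(-5))) = 1/(-14 + (-8 + 5)) = 1/(-14 - 3) = 1/(-17) = -1/17 ≈ -0.058824)
(P + (0 - 1*2))² = (-1/17 + (0 - 1*2))² = (-1/17 + (0 - 2))² = (-1/17 - 2)² = (-35/17)² = 1225/289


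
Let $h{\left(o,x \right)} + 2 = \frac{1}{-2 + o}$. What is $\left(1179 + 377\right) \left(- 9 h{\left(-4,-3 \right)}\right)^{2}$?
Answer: $591669$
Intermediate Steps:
$h{\left(o,x \right)} = -2 + \frac{1}{-2 + o}$
$\left(1179 + 377\right) \left(- 9 h{\left(-4,-3 \right)}\right)^{2} = \left(1179 + 377\right) \left(- 9 \frac{5 - -8}{-2 - 4}\right)^{2} = 1556 \left(- 9 \frac{5 + 8}{-6}\right)^{2} = 1556 \left(- 9 \left(\left(- \frac{1}{6}\right) 13\right)\right)^{2} = 1556 \left(\left(-9\right) \left(- \frac{13}{6}\right)\right)^{2} = 1556 \left(\frac{39}{2}\right)^{2} = 1556 \cdot \frac{1521}{4} = 591669$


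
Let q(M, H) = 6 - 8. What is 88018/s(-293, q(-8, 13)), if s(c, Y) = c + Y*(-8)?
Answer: -88018/277 ≈ -317.75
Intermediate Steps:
q(M, H) = -2
s(c, Y) = c - 8*Y
88018/s(-293, q(-8, 13)) = 88018/(-293 - 8*(-2)) = 88018/(-293 + 16) = 88018/(-277) = 88018*(-1/277) = -88018/277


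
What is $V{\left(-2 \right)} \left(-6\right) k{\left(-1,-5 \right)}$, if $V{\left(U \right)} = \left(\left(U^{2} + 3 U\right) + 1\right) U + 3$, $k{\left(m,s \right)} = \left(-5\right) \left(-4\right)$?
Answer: $-600$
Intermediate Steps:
$k{\left(m,s \right)} = 20$
$V{\left(U \right)} = 3 + U \left(1 + U^{2} + 3 U\right)$ ($V{\left(U \right)} = \left(1 + U^{2} + 3 U\right) U + 3 = U \left(1 + U^{2} + 3 U\right) + 3 = 3 + U \left(1 + U^{2} + 3 U\right)$)
$V{\left(-2 \right)} \left(-6\right) k{\left(-1,-5 \right)} = \left(3 - 2 + \left(-2\right)^{3} + 3 \left(-2\right)^{2}\right) \left(-6\right) 20 = \left(3 - 2 - 8 + 3 \cdot 4\right) \left(-6\right) 20 = \left(3 - 2 - 8 + 12\right) \left(-6\right) 20 = 5 \left(-6\right) 20 = \left(-30\right) 20 = -600$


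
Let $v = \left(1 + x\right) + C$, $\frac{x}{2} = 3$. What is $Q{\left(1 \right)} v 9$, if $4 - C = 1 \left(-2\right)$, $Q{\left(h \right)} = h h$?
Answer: $117$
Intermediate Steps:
$x = 6$ ($x = 2 \cdot 3 = 6$)
$Q{\left(h \right)} = h^{2}$
$C = 6$ ($C = 4 - 1 \left(-2\right) = 4 - -2 = 4 + 2 = 6$)
$v = 13$ ($v = \left(1 + 6\right) + 6 = 7 + 6 = 13$)
$Q{\left(1 \right)} v 9 = 1^{2} \cdot 13 \cdot 9 = 1 \cdot 13 \cdot 9 = 13 \cdot 9 = 117$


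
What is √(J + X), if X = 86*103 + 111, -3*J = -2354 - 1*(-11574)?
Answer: √53061/3 ≈ 76.783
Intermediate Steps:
J = -9220/3 (J = -(-2354 - 1*(-11574))/3 = -(-2354 + 11574)/3 = -⅓*9220 = -9220/3 ≈ -3073.3)
X = 8969 (X = 8858 + 111 = 8969)
√(J + X) = √(-9220/3 + 8969) = √(17687/3) = √53061/3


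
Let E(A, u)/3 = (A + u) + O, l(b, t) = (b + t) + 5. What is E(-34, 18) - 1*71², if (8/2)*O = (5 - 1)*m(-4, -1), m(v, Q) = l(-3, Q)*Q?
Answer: -5092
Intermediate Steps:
l(b, t) = 5 + b + t
m(v, Q) = Q*(2 + Q) (m(v, Q) = (5 - 3 + Q)*Q = (2 + Q)*Q = Q*(2 + Q))
O = -1 (O = ((5 - 1)*(-(2 - 1)))/4 = (4*(-1*1))/4 = (4*(-1))/4 = (¼)*(-4) = -1)
E(A, u) = -3 + 3*A + 3*u (E(A, u) = 3*((A + u) - 1) = 3*(-1 + A + u) = -3 + 3*A + 3*u)
E(-34, 18) - 1*71² = (-3 + 3*(-34) + 3*18) - 1*71² = (-3 - 102 + 54) - 1*5041 = -51 - 5041 = -5092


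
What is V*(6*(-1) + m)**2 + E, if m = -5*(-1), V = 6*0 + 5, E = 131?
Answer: 136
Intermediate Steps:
V = 5 (V = 0 + 5 = 5)
m = 5
V*(6*(-1) + m)**2 + E = 5*(6*(-1) + 5)**2 + 131 = 5*(-6 + 5)**2 + 131 = 5*(-1)**2 + 131 = 5*1 + 131 = 5 + 131 = 136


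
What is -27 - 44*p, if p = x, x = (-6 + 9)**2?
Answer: -423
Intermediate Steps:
x = 9 (x = 3**2 = 9)
p = 9
-27 - 44*p = -27 - 44*9 = -27 - 396 = -423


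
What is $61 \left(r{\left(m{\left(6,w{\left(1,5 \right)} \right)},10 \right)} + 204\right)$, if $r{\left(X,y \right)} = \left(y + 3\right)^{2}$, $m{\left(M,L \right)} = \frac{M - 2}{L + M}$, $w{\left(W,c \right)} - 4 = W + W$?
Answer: $22753$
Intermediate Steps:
$w{\left(W,c \right)} = 4 + 2 W$ ($w{\left(W,c \right)} = 4 + \left(W + W\right) = 4 + 2 W$)
$m{\left(M,L \right)} = \frac{-2 + M}{L + M}$
$r{\left(X,y \right)} = \left(3 + y\right)^{2}$
$61 \left(r{\left(m{\left(6,w{\left(1,5 \right)} \right)},10 \right)} + 204\right) = 61 \left(\left(3 + 10\right)^{2} + 204\right) = 61 \left(13^{2} + 204\right) = 61 \left(169 + 204\right) = 61 \cdot 373 = 22753$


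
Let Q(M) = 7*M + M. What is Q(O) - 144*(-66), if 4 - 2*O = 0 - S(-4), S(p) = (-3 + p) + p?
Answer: 9476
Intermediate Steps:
S(p) = -3 + 2*p
O = -7/2 (O = 2 - (0 - (-3 + 2*(-4)))/2 = 2 - (0 - (-3 - 8))/2 = 2 - (0 - 1*(-11))/2 = 2 - (0 + 11)/2 = 2 - ½*11 = 2 - 11/2 = -7/2 ≈ -3.5000)
Q(M) = 8*M
Q(O) - 144*(-66) = 8*(-7/2) - 144*(-66) = -28 + 9504 = 9476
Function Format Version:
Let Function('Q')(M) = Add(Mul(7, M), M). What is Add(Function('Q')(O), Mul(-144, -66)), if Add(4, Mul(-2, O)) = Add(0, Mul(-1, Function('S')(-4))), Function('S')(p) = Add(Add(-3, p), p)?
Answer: 9476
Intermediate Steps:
Function('S')(p) = Add(-3, Mul(2, p))
O = Rational(-7, 2) (O = Add(2, Mul(Rational(-1, 2), Add(0, Mul(-1, Add(-3, Mul(2, -4)))))) = Add(2, Mul(Rational(-1, 2), Add(0, Mul(-1, Add(-3, -8))))) = Add(2, Mul(Rational(-1, 2), Add(0, Mul(-1, -11)))) = Add(2, Mul(Rational(-1, 2), Add(0, 11))) = Add(2, Mul(Rational(-1, 2), 11)) = Add(2, Rational(-11, 2)) = Rational(-7, 2) ≈ -3.5000)
Function('Q')(M) = Mul(8, M)
Add(Function('Q')(O), Mul(-144, -66)) = Add(Mul(8, Rational(-7, 2)), Mul(-144, -66)) = Add(-28, 9504) = 9476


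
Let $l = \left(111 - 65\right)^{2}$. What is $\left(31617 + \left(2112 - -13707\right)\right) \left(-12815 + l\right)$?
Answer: $-507517764$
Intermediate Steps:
$l = 2116$ ($l = 46^{2} = 2116$)
$\left(31617 + \left(2112 - -13707\right)\right) \left(-12815 + l\right) = \left(31617 + \left(2112 - -13707\right)\right) \left(-12815 + 2116\right) = \left(31617 + \left(2112 + 13707\right)\right) \left(-10699\right) = \left(31617 + 15819\right) \left(-10699\right) = 47436 \left(-10699\right) = -507517764$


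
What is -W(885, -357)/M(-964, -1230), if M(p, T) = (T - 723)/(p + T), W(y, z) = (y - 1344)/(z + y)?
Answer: 18649/19096 ≈ 0.97659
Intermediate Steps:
W(y, z) = (-1344 + y)/(y + z)
M(p, T) = (-723 + T)/(T + p)
-W(885, -357)/M(-964, -1230) = -(-1344 + 885)/(885 - 357)/((-723 - 1230)/(-1230 - 964)) = --459/528/(-1953/(-2194)) = -(1/528)*(-459)/((-1/2194*(-1953))) = -(-153)/(176*1953/2194) = -(-153)*2194/(176*1953) = -1*(-18649/19096) = 18649/19096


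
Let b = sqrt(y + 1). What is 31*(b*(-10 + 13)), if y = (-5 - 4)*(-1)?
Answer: 93*sqrt(10) ≈ 294.09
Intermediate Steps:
y = 9 (y = -9*(-1) = 9)
b = sqrt(10) (b = sqrt(9 + 1) = sqrt(10) ≈ 3.1623)
31*(b*(-10 + 13)) = 31*(sqrt(10)*(-10 + 13)) = 31*(sqrt(10)*3) = 31*(3*sqrt(10)) = 93*sqrt(10)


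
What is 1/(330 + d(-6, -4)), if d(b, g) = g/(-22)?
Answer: 11/3632 ≈ 0.0030286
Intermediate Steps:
d(b, g) = -g/22 (d(b, g) = g*(-1/22) = -g/22)
1/(330 + d(-6, -4)) = 1/(330 - 1/22*(-4)) = 1/(330 + 2/11) = 1/(3632/11) = 11/3632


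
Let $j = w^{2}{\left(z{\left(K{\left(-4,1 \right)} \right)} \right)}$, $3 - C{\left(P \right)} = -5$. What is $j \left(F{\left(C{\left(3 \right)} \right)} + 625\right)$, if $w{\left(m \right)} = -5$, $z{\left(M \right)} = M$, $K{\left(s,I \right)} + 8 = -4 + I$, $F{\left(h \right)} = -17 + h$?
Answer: $15400$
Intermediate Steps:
$C{\left(P \right)} = 8$ ($C{\left(P \right)} = 3 - -5 = 3 + 5 = 8$)
$K{\left(s,I \right)} = -12 + I$ ($K{\left(s,I \right)} = -8 + \left(-4 + I\right) = -12 + I$)
$j = 25$ ($j = \left(-5\right)^{2} = 25$)
$j \left(F{\left(C{\left(3 \right)} \right)} + 625\right) = 25 \left(\left(-17 + 8\right) + 625\right) = 25 \left(-9 + 625\right) = 25 \cdot 616 = 15400$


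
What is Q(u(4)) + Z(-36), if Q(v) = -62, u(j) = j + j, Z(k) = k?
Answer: -98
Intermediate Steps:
u(j) = 2*j
Q(u(4)) + Z(-36) = -62 - 36 = -98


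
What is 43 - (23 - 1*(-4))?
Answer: 16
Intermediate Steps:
43 - (23 - 1*(-4)) = 43 - (23 + 4) = 43 - 1*27 = 43 - 27 = 16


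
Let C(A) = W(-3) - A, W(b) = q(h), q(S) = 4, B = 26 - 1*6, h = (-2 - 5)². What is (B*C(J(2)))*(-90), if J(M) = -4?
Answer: -14400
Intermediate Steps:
h = 49 (h = (-7)² = 49)
B = 20 (B = 26 - 6 = 20)
W(b) = 4
C(A) = 4 - A
(B*C(J(2)))*(-90) = (20*(4 - 1*(-4)))*(-90) = (20*(4 + 4))*(-90) = (20*8)*(-90) = 160*(-90) = -14400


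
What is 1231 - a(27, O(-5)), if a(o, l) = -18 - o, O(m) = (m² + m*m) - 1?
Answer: 1276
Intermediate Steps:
O(m) = -1 + 2*m² (O(m) = (m² + m²) - 1 = 2*m² - 1 = -1 + 2*m²)
1231 - a(27, O(-5)) = 1231 - (-18 - 1*27) = 1231 - (-18 - 27) = 1231 - 1*(-45) = 1231 + 45 = 1276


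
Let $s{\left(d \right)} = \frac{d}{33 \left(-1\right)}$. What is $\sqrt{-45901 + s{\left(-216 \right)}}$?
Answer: $\frac{i \sqrt{5553229}}{11} \approx 214.23 i$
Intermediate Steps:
$s{\left(d \right)} = - \frac{d}{33}$ ($s{\left(d \right)} = \frac{d}{-33} = d \left(- \frac{1}{33}\right) = - \frac{d}{33}$)
$\sqrt{-45901 + s{\left(-216 \right)}} = \sqrt{-45901 - - \frac{72}{11}} = \sqrt{-45901 + \frac{72}{11}} = \sqrt{- \frac{504839}{11}} = \frac{i \sqrt{5553229}}{11}$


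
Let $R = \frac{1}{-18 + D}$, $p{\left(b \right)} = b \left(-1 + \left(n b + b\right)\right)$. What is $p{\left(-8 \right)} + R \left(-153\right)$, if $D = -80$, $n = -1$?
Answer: $\frac{937}{98} \approx 9.5612$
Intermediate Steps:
$p{\left(b \right)} = - b$ ($p{\left(b \right)} = b \left(-1 + \left(- b + b\right)\right) = b \left(-1 + 0\right) = b \left(-1\right) = - b$)
$R = - \frac{1}{98}$ ($R = \frac{1}{-18 - 80} = \frac{1}{-98} = - \frac{1}{98} \approx -0.010204$)
$p{\left(-8 \right)} + R \left(-153\right) = \left(-1\right) \left(-8\right) - - \frac{153}{98} = 8 + \frac{153}{98} = \frac{937}{98}$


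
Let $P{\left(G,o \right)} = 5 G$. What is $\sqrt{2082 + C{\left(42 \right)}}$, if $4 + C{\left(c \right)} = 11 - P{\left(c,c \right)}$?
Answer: $\sqrt{1879} \approx 43.347$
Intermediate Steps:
$C{\left(c \right)} = 7 - 5 c$ ($C{\left(c \right)} = -4 - \left(-11 + 5 c\right) = 7 - 5 c$)
$\sqrt{2082 + C{\left(42 \right)}} = \sqrt{2082 + \left(7 - 210\right)} = \sqrt{2082 - 203} = \sqrt{1879}$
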